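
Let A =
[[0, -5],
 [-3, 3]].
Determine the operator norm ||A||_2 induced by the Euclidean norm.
||A||_2 = sqrt((43 + sqrt(949))/2) ≈ 6.0748 (= sqrt(largest eigenvalue of A^T A))

||A||_2 = sigma_max(A) = sqrt(lambda_max(A^T A)). Form the symmetric matrix M = A^T A =
[[9, -9],
 [-9, 34]].
Its characteristic polynomial (trace, determinant of M give the coefficients) is
  p(λ) = det(λ I - M) = λ^2 - 43λ + 225.
For λ^2 - 43λ + 225 the discriminant is 949. It is nonnegative but not a perfect square, so the roots are real and irrational: λ = (43 ± sqrt(949))/2 ≈ 36.9029, 6.0971.
So the eigenvalues of A^T A are ≈ 6.0971, 36.9029 (all ≥ 0, as they must be for A^T A). The largest is λ_max = (43 + sqrt(949))/2 ≈ 36.9029, hence ||A||_2 = sqrt(λ_max) = sqrt((43 + sqrt(949))/2) ≈ 6.0748.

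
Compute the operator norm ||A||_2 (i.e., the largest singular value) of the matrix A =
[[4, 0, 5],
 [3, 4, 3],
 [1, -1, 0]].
||A||_2 ≈ 8.0507 (= sqrt(largest eigenvalue of A^T A))

||A||_2 = sigma_max(A) = sqrt(lambda_max(A^T A)). Form the symmetric matrix M = A^T A =
[[26, 11, 29],
 [11, 17, 12],
 [29, 12, 34]].
Its characteristic polynomial (trace, sum of principal 2x2 minors, determinant of M give the coefficients) is
  p(λ) = det(λ I - M) = λ^3 - 77λ^2 + 798λ - 529.
No integer candidate from the rational root theorem (±divisors of 529) is a root, so the roots are irrational. The cubic discriminant is Δ = 1354441825 > 0, so there are three distinct real roots. p(0) = -529 and p(1) = 193 have opposite signs, so a root lies in (0, 1); Newton's method refines it to λ ≈ 0.7113. p(11) = 263 and p(12) = -313 have opposite signs, so a root lies in (11, 12); Newton's method refines it to λ ≈ 11.475. p(64) = -2705 and p(65) = 641 have opposite signs, so a root lies in (64, 65); Newton's method refines it to λ ≈ 64.8137. Check (Vieta): the three roots sum to 77, matching tr M = 77.
So the eigenvalues of A^T A are ≈ 0.7113, 11.475, 64.8137 (all ≥ 0, as they must be for A^T A). The largest is λ_max ≈ 64.8137, hence ||A||_2 = sqrt(λ_max) ≈ 8.0507.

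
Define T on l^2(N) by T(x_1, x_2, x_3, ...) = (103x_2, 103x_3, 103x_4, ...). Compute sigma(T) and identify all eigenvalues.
sigma(T) = closed disk {z in C : |z| ≤ 103}; sigma_p(T) = open disk {z in C : |z| < 103}

Note T = 103·V where V is the unit left shift (V x)_k = x_{k+1}; so sigma(T) = 103·sigma(V) and ||T|| = 103||V||. ||T x||^2 = 10609sum_{k≥2} |x_k|^2 ≤ 10609||x||^2, with equality on {x : x_1 = 0}, so ||T|| = 103. For any lambda with |lambda| < 103, set r = lambda/103 (|r| < 1); the vector x = (1, r, r^2, ...) is in l^2 and satisfies T x = 103(r, r^2, ...) = lambda x, so lambda is an eigenvalue. On the boundary |lambda| = 103 the geometric series diverges, so no l^2 eigenvector exists, but these lambda lie in the approximate point spectrum. Hence sigma(T) is the closed disk of radius 103 and sigma_p(T) is the open disk.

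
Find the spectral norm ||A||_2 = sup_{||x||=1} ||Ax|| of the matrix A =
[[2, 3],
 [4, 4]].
||A||_2 = sqrt((45 + sqrt(1961))/2) ≈ 6.6814 (= sqrt(largest eigenvalue of A^T A))

||A||_2 = sigma_max(A) = sqrt(lambda_max(A^T A)). Form the symmetric matrix M = A^T A =
[[20, 22],
 [22, 25]].
Its characteristic polynomial (trace, determinant of M give the coefficients) is
  p(λ) = det(λ I - M) = λ^2 - 45λ + 16.
For λ^2 - 45λ + 16 the discriminant is 1961. It is nonnegative but not a perfect square, so the roots are real and irrational: λ = (45 ± sqrt(1961))/2 ≈ 44.6416, 0.3584.
So the eigenvalues of A^T A are ≈ 0.3584, 44.6416 (all ≥ 0, as they must be for A^T A). The largest is λ_max = (45 + sqrt(1961))/2 ≈ 44.6416, hence ||A||_2 = sqrt(λ_max) = sqrt((45 + sqrt(1961))/2) ≈ 6.6814.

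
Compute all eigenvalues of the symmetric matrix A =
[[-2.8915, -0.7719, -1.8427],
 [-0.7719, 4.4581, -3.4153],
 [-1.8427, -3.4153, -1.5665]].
sigma(A) ≈ {-5, -1, 6}

A is real symmetric, so its spectrum consists of real eigenvalues. Expanding the characteristic polynomial of the displayed matrix gives
  det(λ I - A) = p(λ) = λ^3 + (0)λ^2 + (-31)λ + (-30).
Solving p(λ) = 0 yields eigenvalues ≈ -5, -1, 6. (A is shown rounded to 4 decimals, so these recover the underlying integer eigenvalues to within that precision.)
Verification: the trace of A = 0 equals the sum of eigenvalues 0, and det(A) ≈ 30.0004 matches the eigenvalue product 30.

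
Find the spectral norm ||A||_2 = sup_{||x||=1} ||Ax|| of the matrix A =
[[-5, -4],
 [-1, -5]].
||A||_2 = sqrt((67 + sqrt(2725))/2) ≈ 7.7202 (= sqrt(largest eigenvalue of A^T A))

||A||_2 = sigma_max(A) = sqrt(lambda_max(A^T A)). Form the symmetric matrix M = A^T A =
[[26, 25],
 [25, 41]].
Its characteristic polynomial (trace, determinant of M give the coefficients) is
  p(λ) = det(λ I - M) = λ^2 - 67λ + 441.
For λ^2 - 67λ + 441 the discriminant is 2725. It is nonnegative but not a perfect square, so the roots are real and irrational: λ = (67 ± sqrt(2725))/2 ≈ 59.6008, 7.3992.
So the eigenvalues of A^T A are ≈ 7.3992, 59.6008 (all ≥ 0, as they must be for A^T A). The largest is λ_max = (67 + sqrt(2725))/2 ≈ 59.6008, hence ||A||_2 = sqrt(λ_max) = sqrt((67 + sqrt(2725))/2) ≈ 7.7202.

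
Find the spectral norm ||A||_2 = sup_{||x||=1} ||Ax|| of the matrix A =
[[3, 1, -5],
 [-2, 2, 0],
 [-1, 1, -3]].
||A||_2 = sqrt((42 + sqrt(1572))/2) ≈ 6.3894 (= sqrt(largest eigenvalue of A^T A))

||A||_2 = sigma_max(A) = sqrt(lambda_max(A^T A)). Form the symmetric matrix M = A^T A =
[[14, -2, -12],
 [-2, 6, -8],
 [-12, -8, 34]].
Its characteristic polynomial (trace, sum of principal 2x2 minors, determinant of M give the coefficients) is
  p(λ) = det(λ I - M) = λ^3 - 54λ^2 + 552λ - 576.
By the rational root theorem any rational root is an integer divisor of 576. Testing λ = 12: p(12) = 1728 - 7776 + 6624 - 576 = 0, so λ = 12 is a root. Dividing out (λ - 12) leaves p(λ) = (λ - 12)(λ^2 - 42λ + 48). For λ^2 - 42λ + 48 the discriminant is 1572. It is nonnegative but not a perfect square, so the roots are real and irrational: λ = (42 ± sqrt(1572))/2 ≈ 40.8242, 1.1758.
So the eigenvalues of A^T A are ≈ 1.1758, 12, 40.8242 (all ≥ 0, as they must be for A^T A). The largest is λ_max = (42 + sqrt(1572))/2 ≈ 40.8242, hence ||A||_2 = sqrt(λ_max) = sqrt((42 + sqrt(1572))/2) ≈ 6.3894.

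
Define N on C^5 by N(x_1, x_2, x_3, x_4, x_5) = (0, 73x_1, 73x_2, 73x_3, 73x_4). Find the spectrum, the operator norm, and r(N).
sigma(N) = {0}; ||N|| = 73; r(N) = 0. (N is nilpotent with N^5 = 0.)

On C^5, N is a strictly lower-triangular matrix with 73 on the subdiagonal and zeros elsewhere, so its characteristic polynomial is lambda^5 and every eigenvalue is 0: sigma(N) = {0}. For the operator norm, N e_i = 73e_{i+1} for i = 1, ..., 4 and N e_5 = 0, so the singular values of N are 73 (with multiplicity 4) and 0; hence ||N|| = 73. The spectral radius r(N) = max|lambda| = 0. Note ||N|| > r(N) — characteristic of non-normal nilpotent operators. Indeed N^5 = 0.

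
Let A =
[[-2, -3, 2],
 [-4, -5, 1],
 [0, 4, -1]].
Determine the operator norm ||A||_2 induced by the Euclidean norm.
||A||_2 ≈ 8.3402 (= sqrt(largest eigenvalue of A^T A))

||A||_2 = sigma_max(A) = sqrt(lambda_max(A^T A)). Form the symmetric matrix M = A^T A =
[[20, 26, -8],
 [26, 50, -15],
 [-8, -15, 6]].
Its characteristic polynomial (trace, sum of principal 2x2 minors, determinant of M give the coefficients) is
  p(λ) = det(λ I - M) = λ^3 - 76λ^2 + 455λ - 484.
No integer candidate from the rational root theorem (±divisors of 484) is a root, so the roots are irrational. The cubic discriminant is Δ = 264069412 > 0, so there are three distinct real roots. p(1) = -104 and p(2) = 130 have opposite signs, so a root lies in (1, 2); Newton's method refines it to λ ≈ 1.3729. p(5) = 16 and p(6) = -274 have opposite signs, so a root lies in (5, 6); Newton's method refines it to λ ≈ 5.0683. p(69) = -2416 and p(70) = 1966 have opposite signs, so a root lies in (69, 70); Newton's method refines it to λ ≈ 69.5588. Check (Vieta): the three roots sum to 76, matching tr M = 76.
So the eigenvalues of A^T A are ≈ 1.3729, 5.0683, 69.5588 (all ≥ 0, as they must be for A^T A). The largest is λ_max ≈ 69.5588, hence ||A||_2 = sqrt(λ_max) ≈ 8.3402.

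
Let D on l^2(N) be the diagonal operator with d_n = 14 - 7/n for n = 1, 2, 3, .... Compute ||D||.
||D|| = 14

For a diagonal operator on l^2 with entries d_n, ||D|| = sup_n |d_n|. Here d_1 = 7, d_2 = 21/2, ..., and d_n = 14 - 7/n increases monotonically toward 14. All terms lie in [7, 14), so |d_n| = d_n and the supremum is the limit 14, which is not attained by any individual d_n. Hence ||D|| = 14.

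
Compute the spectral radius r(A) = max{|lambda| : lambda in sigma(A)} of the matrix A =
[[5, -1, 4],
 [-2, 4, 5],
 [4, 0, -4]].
r(A) ≈ 6.5569

The eigenvalues of A are the roots of its characteristic polynomial. With M = A (coefficients from the trace, the sum of principal 2x2 minors, and det A):
  p(λ) = det(λ I - M) = λ^3 - 5λ^2 - 34λ + 156.
No integer candidate from the rational root theorem (±divisors of 156) is a root, so the roots are irrational. The cubic discriminant is Δ = 84404 > 0, so there are three distinct real roots. p(-6) = -36 and p(-5) = 76 have opposite signs, so a root lies in (-6, -5); Newton's method refines it to λ ≈ -5.7178. p(4) = 4 and p(5) = -14 have opposite signs, so a root lies in (4, 5); Newton's method refines it to λ ≈ 4.161. p(6) = -12 and p(7) = 16 have opposite signs, so a root lies in (6, 7); Newton's method refines it to λ ≈ 6.5569. Check (Vieta): the three roots sum to 5, matching tr M = 5.
Thus the eigenvalues (to 4 decimals) are -5.7178 (modulus 5.7178); 4.161 (modulus 4.161); 6.5569 (modulus 6.5569). The spectral radius is the largest modulus: r(A) ≈ 6.5569. (Cross-check: r(A) ≤ ||A||_2 ≈ 8.2124; equality holds whenever A is normal, though it can also hold for some non-normal A.)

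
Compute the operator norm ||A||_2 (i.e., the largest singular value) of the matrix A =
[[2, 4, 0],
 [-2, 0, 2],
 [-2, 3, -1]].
||A||_2 = sqrt((30 + sqrt(468))/2) ≈ 5.081 (= sqrt(largest eigenvalue of A^T A))

||A||_2 = sigma_max(A) = sqrt(lambda_max(A^T A)). Form the symmetric matrix M = A^T A =
[[12, 2, -2],
 [2, 25, -3],
 [-2, -3, 5]].
Its characteristic polynomial (trace, sum of principal 2x2 minors, determinant of M give the coefficients) is
  p(λ) = det(λ I - M) = λ^3 - 42λ^2 + 468λ - 1296.
By the rational root theorem any rational root is an integer divisor of 1296. Testing λ = 12: p(12) = 1728 - 6048 + 5616 - 1296 = 0, so λ = 12 is a root. Dividing out (λ - 12) leaves p(λ) = (λ - 12)(λ^2 - 30λ + 108). For λ^2 - 30λ + 108 the discriminant is 468. It is nonnegative but not a perfect square, so the roots are real and irrational: λ = (30 ± sqrt(468))/2 ≈ 25.8167, 4.1833.
So the eigenvalues of A^T A are ≈ 4.1833, 12, 25.8167 (all ≥ 0, as they must be for A^T A). The largest is λ_max = (30 + sqrt(468))/2 ≈ 25.8167, hence ||A||_2 = sqrt(λ_max) = sqrt((30 + sqrt(468))/2) ≈ 5.081.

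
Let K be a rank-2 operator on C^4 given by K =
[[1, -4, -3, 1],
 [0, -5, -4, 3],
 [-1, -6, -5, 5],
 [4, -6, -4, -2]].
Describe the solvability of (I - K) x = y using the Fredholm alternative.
(I - K) is invertible (det(I - K) = 52 ≠ 0), so for every y in C^4 the equation (I - K) x = y has a unique solution.

K has rank 2 and factors as K = U V^T = u1 v1^T + u2 v2^T with u1 = (-1, -2, -3, 0), v1 = (1, 1, 1, -2), u2 = (-1, -1, -1, -2), v2 = (-2, 3, 2, 1) (multiplying out reproduces the displayed K). The nonzero eigenvalues of U V^T coincide with those of the 2 x 2 matrix G = V^T U = [[v1·u1, v1·u2], [v2·u1, v2·u2]] = [[-6, 1], [-10, -5]], and by the Sylvester determinant identity det(I_4 - U V^T) = det(I_2 - V^T U) = det([[7, -1], [10, 6]]) = (7)(6) - (-1)(10) = 52. (Direct check: I - K =
[[0, 4, 3, -1],
 [0, 6, 4, -3],
 [1, 6, 6, -5],
 [-4, 6, 4, 3]]
has determinant 52.) The finite-dimensional Fredholm alternative says: either (I - K) is invertible, or ker(I - K) ≠ {0} and then range(I - K) = ker((I - K)^*)^⊥, with dim ker(I - K) = dim ker((I - K)^*). Since det(I - K) ≠ 0, 1 is not an eigenvalue of K and ker(I - K) = {0}, so we are in the first case: for every y there is a unique x = (I - K)^(-1) y. (Explicitly, by the Woodbury identity, (I - U V^T)^(-1) = I + U (I_2 - G)^(-1) V^T.)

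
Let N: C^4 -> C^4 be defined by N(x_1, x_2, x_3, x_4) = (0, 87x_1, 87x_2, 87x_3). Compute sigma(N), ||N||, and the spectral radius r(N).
sigma(N) = {0}; ||N|| = 87; r(N) = 0. (N is nilpotent with N^4 = 0.)

On C^4, N is a strictly lower-triangular matrix with 87 on the subdiagonal and zeros elsewhere, so its characteristic polynomial is lambda^4 and every eigenvalue is 0: sigma(N) = {0}. For the operator norm, N e_i = 87e_{i+1} for i = 1, ..., 3 and N e_4 = 0, so the singular values of N are 87 (with multiplicity 3) and 0; hence ||N|| = 87. The spectral radius r(N) = max|lambda| = 0. Note ||N|| > r(N) — characteristic of non-normal nilpotent operators. Indeed N^4 = 0.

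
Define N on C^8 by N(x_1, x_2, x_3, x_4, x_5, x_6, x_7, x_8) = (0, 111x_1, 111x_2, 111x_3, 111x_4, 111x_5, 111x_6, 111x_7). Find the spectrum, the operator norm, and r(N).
sigma(N) = {0}; ||N|| = 111; r(N) = 0. (N is nilpotent with N^8 = 0.)

On C^8, N is a strictly lower-triangular matrix with 111 on the subdiagonal and zeros elsewhere, so its characteristic polynomial is lambda^8 and every eigenvalue is 0: sigma(N) = {0}. For the operator norm, N e_i = 111e_{i+1} for i = 1, ..., 7 and N e_8 = 0, so the singular values of N are 111 (with multiplicity 7) and 0; hence ||N|| = 111. The spectral radius r(N) = max|lambda| = 0. Note ||N|| > r(N) — characteristic of non-normal nilpotent operators. Indeed N^8 = 0.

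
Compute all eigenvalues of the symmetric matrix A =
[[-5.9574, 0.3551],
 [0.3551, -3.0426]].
sigma(A) ≈ {-6, -3}

A is real symmetric, so its spectrum consists of real eigenvalues. Expanding the characteristic polynomial of the displayed matrix gives
  det(λ I - A) = p(λ) = λ^2 + (9)λ + (18).
Solving p(λ) = 0 yields eigenvalues ≈ -6, -3. (A is shown rounded to 4 decimals, so these recover the underlying integer eigenvalues to within that precision.)
Verification: the trace of A = -9 equals the sum of eigenvalues -9, and det(A) ≈ 17.9999 matches the eigenvalue product 18.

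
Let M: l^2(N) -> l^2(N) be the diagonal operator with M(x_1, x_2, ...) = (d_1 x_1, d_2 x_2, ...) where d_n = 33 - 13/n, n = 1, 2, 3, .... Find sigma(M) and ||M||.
sigma(M) = {33 - 13/n : n ≥ 1} ∪ {33}; ||M|| = 33

A bounded diagonal operator on l^2 with diagonal entries d_n has spectrum equal to the closure of {d_n : n ≥ 1}: every d_n is an eigenvalue (with eigenvector e_n), so {d_n} ⊂ sigma(M); the spectrum is closed, so its closure is too; and for lambda not in the closure, (M - lambda I) has bounded inverse (the diagonal entries 1/(d_n - lambda) are bounded). For our sequence d_n = 33 - 13/n, n = 1, 2, 3, ...:
  - {d_n} = {33 - 13/n : n ≥ 1}; the only limit point is 33
  - closure = {33 - 13/n : n ≥ 1} ∪ {33}
For the norm: a diagonal operator has ||M|| = sup_n |d_n|. Here d_n = 33 - 13/n increases monotonically from d_1 = 20 toward 33, with all terms in [20, 33); so sup_n |d_n| = 33 (the supremum is the limit, not attained). So ||M|| = 33.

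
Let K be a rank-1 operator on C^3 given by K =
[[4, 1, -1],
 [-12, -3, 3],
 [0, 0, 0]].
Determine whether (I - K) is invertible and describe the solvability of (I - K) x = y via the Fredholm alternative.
(I - K) is singular (det(I - K) = 0, i.e. 1 ∈ sigma(K)). (I - K) x = y is solvable iff y ⊥ ker((I - K)^*) = span{(4, 1, -1)}, i.e. iff 4y_1 + y_2 - y_3 = 0. When solvable, the solutions are x = y + c·(1, -3, 0), c arbitrary (ker(I - K) = span{(1, -3, 0)}, dimension 1).

K has rank 1, so it is an outer product K = u v^T: every row of K is a multiple of one row vector. Reading off the entries, u = (1, -3, 0) and v = (4, 1, -1) (row i of K equals u_i·v^T). A rank-one matrix u v^T satisfies K u = u (v·u) and kills the (2)-dimensional subspace v^⊥, so its characteristic polynomial is lambda^2 (lambda - v·u) with v·u = tr K = 1. Hence the eigenvalues of I - K are 1 (multiplicity 2) and 1 - (1) = 0, so det(I - K) = 0. (Direct check: I - K =
[[-3, -1, 1],
 [12, 4, -3],
 [0, 0, 1]]
has determinant 0.) So 1 is an eigenvalue of K and (I - K) is not invertible. The finite-dimensional Fredholm alternative says: either (I - K) is invertible, or ker(I - K) ≠ {0} and then range(I - K) = ker((I - K)^*)^⊥, with dim ker(I - K) = dim ker((I - K)^*). We are in the second case, so we need both kernels. Kernel of I - K: (I - K) u = u - u (v·u) = u - u = 0, so ker(I - K) = span{u} = span{(1, -3, 0)} (it is exactly 1-dimensional because rank(I - K) = 2). Kernel of the adjoint: K is real, so (I - K)^* = I - K^T = I - v u^T, and (I - v u^T) v = v - v (u·v) = 0; hence ker((I - K)^*) = span{v} = span{(4, 1, -1)}. Therefore (I - K) x = y is solvable iff <y, v> = 0, i.e. iff 4y_1 + y_2 - y_3 = 0. When this holds, K y = u (v·y) = 0, so (I - K) y = y and x = y is a particular solution; the full solution set is the line x = y + c·u = y + c·(1, -3, 0), c ∈ C.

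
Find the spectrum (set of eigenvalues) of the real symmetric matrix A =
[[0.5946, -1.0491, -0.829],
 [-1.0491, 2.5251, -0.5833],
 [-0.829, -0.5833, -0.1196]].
sigma(A) ≈ {-1, 1, 3}

A is real symmetric, so its spectrum consists of real eigenvalues. Expanding the characteristic polynomial of the displayed matrix gives
  det(λ I - A) = p(λ) = λ^3 + (-3)λ^2 + (-1)λ + (3).
Solving p(λ) = 0 yields eigenvalues ≈ -1, 1, 3. (A is shown rounded to 4 decimals, so these recover the underlying integer eigenvalues to within that precision.)
Verification: the trace of A = 3 equals the sum of eigenvalues 3, and det(A) ≈ -3.0002 matches the eigenvalue product -3.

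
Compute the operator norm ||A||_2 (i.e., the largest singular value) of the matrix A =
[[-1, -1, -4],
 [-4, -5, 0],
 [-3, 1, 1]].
||A||_2 ≈ 6.7203 (= sqrt(largest eigenvalue of A^T A))

||A||_2 = sigma_max(A) = sqrt(lambda_max(A^T A)). Form the symmetric matrix M = A^T A =
[[26, 18, 1],
 [18, 27, 5],
 [1, 5, 17]].
Its characteristic polynomial (trace, sum of principal 2x2 minors, determinant of M give the coefficients) is
  p(λ) = det(λ I - M) = λ^3 - 70λ^2 + 1253λ - 5929.
No integer candidate from the rational root theorem (±divisors of 5929) is a root, so the roots are irrational. The cubic discriminant is Δ = 101025505 > 0, so there are three distinct real roots. p(7) = -245 and p(8) = 127 have opposite signs, so a root lies in (7, 8); Newton's method refines it to λ ≈ 7.6289. p(17) = 55 and p(18) = -223 have opposite signs, so a root lies in (17, 18); Newton's method refines it to λ ≈ 17.2084. p(45) = -169 and p(46) = 925 have opposite signs, so a root lies in (45, 46); Newton's method refines it to λ ≈ 45.1627. Check (Vieta): the three roots sum to 70, matching tr M = 70.
So the eigenvalues of A^T A are ≈ 7.6289, 17.2084, 45.1627 (all ≥ 0, as they must be for A^T A). The largest is λ_max ≈ 45.1627, hence ||A||_2 = sqrt(λ_max) ≈ 6.7203.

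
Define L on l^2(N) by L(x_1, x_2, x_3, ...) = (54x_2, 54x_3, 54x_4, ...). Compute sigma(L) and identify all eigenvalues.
sigma(L) = closed disk {z in C : |z| ≤ 54}; sigma_p(L) = open disk {z in C : |z| < 54}

Note L = 54·V where V is the unit left shift (V x)_k = x_{k+1}; so sigma(L) = 54·sigma(V) and ||L|| = 54||V||. ||L x||^2 = 2916sum_{k≥2} |x_k|^2 ≤ 2916||x||^2, with equality on {x : x_1 = 0}, so ||L|| = 54. For any lambda with |lambda| < 54, set r = lambda/54 (|r| < 1); the vector x = (1, r, r^2, ...) is in l^2 and satisfies L x = 54(r, r^2, ...) = lambda x, so lambda is an eigenvalue. On the boundary |lambda| = 54 the geometric series diverges, so no l^2 eigenvector exists, but these lambda lie in the approximate point spectrum. Hence sigma(L) is the closed disk of radius 54 and sigma_p(L) is the open disk.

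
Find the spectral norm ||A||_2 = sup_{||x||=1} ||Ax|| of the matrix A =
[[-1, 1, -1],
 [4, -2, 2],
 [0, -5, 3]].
||A||_2 ≈ 6.9653 (= sqrt(largest eigenvalue of A^T A))

||A||_2 = sigma_max(A) = sqrt(lambda_max(A^T A)). Form the symmetric matrix M = A^T A =
[[17, -9, 9],
 [-9, 30, -20],
 [9, -20, 14]].
Its characteristic polynomial (trace, sum of principal 2x2 minors, determinant of M give the coefficients) is
  p(λ) = det(λ I - M) = λ^3 - 61λ^2 + 606λ - 16.
No integer candidate from the rational root theorem (±divisors of 16) is a root, so the roots are irrational. The cubic discriminant is Δ = 472417604 > 0, so there are three distinct real roots. p(0) = -16 and p(1) = 530 have opposite signs, so a root lies in (0, 1); Newton's method refines it to λ ≈ 0.0265. p(12) = 200 and p(13) = -250 have opposite signs, so a root lies in (12, 13); Newton's method refines it to λ ≈ 12.4574. p(48) = -880 and p(49) = 866 have opposite signs, so a root lies in (48, 49); Newton's method refines it to λ ≈ 48.5161. Check (Vieta): the three roots sum to 61, matching tr M = 61.
So the eigenvalues of A^T A are ≈ 0.0265, 12.4574, 48.5161 (all ≥ 0, as they must be for A^T A). The largest is λ_max ≈ 48.5161, hence ||A||_2 = sqrt(λ_max) ≈ 6.9653.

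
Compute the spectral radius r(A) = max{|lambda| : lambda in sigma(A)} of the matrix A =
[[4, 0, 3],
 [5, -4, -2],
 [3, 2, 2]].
r(A) ≈ 6.4541

The eigenvalues of A are the roots of its characteristic polynomial. With M = A (coefficients from the trace, the sum of principal 2x2 minors, and det A):
  p(λ) = det(λ I - M) = λ^3 - 2λ^2 - 21λ - 50.
No integer candidate from the rational root theorem (±divisors of 50) is a root, so the roots are irrational. The cubic discriminant is Δ = -68092 < 0, so there is one real root and a complex-conjugate pair. p(6) = -32 and p(7) = 48 have opposite signs, so a root lies in (6, 7); Newton's method refines it to λ ≈ 6.4541. Dividing out (λ - (6.4541)) leaves approximately λ^2 + 4.4541λ + 7.747. For λ^2 + 4.4541λ + 7.747 the discriminant is -11.1493. It is negative, so the remaining roots are the complex-conjugate pair λ ≈ -2.227 ± 1.6695i. Their product equals the constant term, so |λ|^2 ≈ 7.747 and |λ| ≈ 2.7833.
Thus the eigenvalues (to 4 decimals) are 6.4541 (modulus 6.4541); -2.227 ± 1.6695i (modulus 2.7833). The spectral radius is the largest modulus: r(A) ≈ 6.4541. (Cross-check: r(A) ≤ ||A||_2 ≈ 7.4693; equality holds whenever A is normal, though it can also hold for some non-normal A.)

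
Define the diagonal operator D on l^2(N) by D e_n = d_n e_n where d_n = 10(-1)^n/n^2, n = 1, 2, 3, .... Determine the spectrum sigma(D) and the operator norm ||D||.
sigma(D) = {10(-1)^n/n^2 : n ≥ 1} ∪ {0}; ||D|| = 10

A bounded diagonal operator on l^2 with diagonal entries d_n has spectrum equal to the closure of {d_n : n ≥ 1}: every d_n is an eigenvalue (with eigenvector e_n), so {d_n} ⊂ sigma(D); the spectrum is closed, so its closure is too; and for lambda not in the closure, (D - lambda I) has bounded inverse (the diagonal entries 1/(d_n - lambda) are bounded). For our sequence d_n = 10(-1)^n/n^2, n = 1, 2, 3, ...:
  - {d_n} = {10(-1)^n/n^2 : n ≥ 1}; the only limit point is 0
  - closure = {10(-1)^n/n^2 : n ≥ 1} ∪ {0}
For the norm: a diagonal operator has ||D|| = sup_n |d_n|. Here |d_n| = 10/n^2 is decreasing, so sup_n |d_n| = |d_1| = 10. So ||D|| = 10.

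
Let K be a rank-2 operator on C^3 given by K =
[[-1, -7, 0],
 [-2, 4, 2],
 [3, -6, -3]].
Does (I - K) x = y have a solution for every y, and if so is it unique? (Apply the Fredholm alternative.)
(I - K) is invertible (det(I - K) = -14 ≠ 0), so for every y in C^3 the equation (I - K) x = y has a unique solution.

K has rank 2 and factors as K = U V^T = u1 v1^T + u2 v2^T with u1 = (-1, 0, 0), v1 = (3, 3, -2), u2 = (2, -2, 3), v2 = (1, -2, -1) (multiplying out reproduces the displayed K). The nonzero eigenvalues of U V^T coincide with those of the 2 x 2 matrix G = V^T U = [[v1·u1, v1·u2], [v2·u1, v2·u2]] = [[-3, -6], [-1, 3]], and by the Sylvester determinant identity det(I_3 - U V^T) = det(I_2 - V^T U) = det([[4, 6], [1, -2]]) = (4)(-2) - (6)(1) = -14. (Direct check: I - K =
[[2, 7, 0],
 [2, -3, -2],
 [-3, 6, 4]]
has determinant -14.) The finite-dimensional Fredholm alternative says: either (I - K) is invertible, or ker(I - K) ≠ {0} and then range(I - K) = ker((I - K)^*)^⊥, with dim ker(I - K) = dim ker((I - K)^*). Since det(I - K) ≠ 0, 1 is not an eigenvalue of K and ker(I - K) = {0}, so we are in the first case: for every y there is a unique x = (I - K)^(-1) y. (Explicitly, by the Woodbury identity, (I - U V^T)^(-1) = I + U (I_2 - G)^(-1) V^T.)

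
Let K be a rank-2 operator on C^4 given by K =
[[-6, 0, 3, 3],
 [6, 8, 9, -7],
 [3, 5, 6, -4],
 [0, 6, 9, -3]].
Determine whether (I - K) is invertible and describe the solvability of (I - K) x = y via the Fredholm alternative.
(I - K) is invertible (det(I - K) = -40 ≠ 0), so for every y in C^4 the equation (I - K) x = y has a unique solution.

K has rank 2 and factors as K = U V^T = u1 v1^T + u2 v2^T with u1 = (-1, -3, -2, -3), v1 = (-3, -3, -3, 3), u2 = (3, 1, 1, 3), v2 = (-3, -1, 0, 2) (multiplying out reproduces the displayed K). The nonzero eigenvalues of U V^T coincide with those of the 2 x 2 matrix G = V^T U = [[v1·u1, v1·u2], [v2·u1, v2·u2]] = [[9, -6], [0, -4]], and by the Sylvester determinant identity det(I_4 - U V^T) = det(I_2 - V^T U) = det([[-8, 6], [0, 5]]) = (-8)(5) - (6)(0) = -40. (Direct check: I - K =
[[7, 0, -3, -3],
 [-6, -7, -9, 7],
 [-3, -5, -5, 4],
 [0, -6, -9, 4]]
has determinant -40.) The finite-dimensional Fredholm alternative says: either (I - K) is invertible, or ker(I - K) ≠ {0} and then range(I - K) = ker((I - K)^*)^⊥, with dim ker(I - K) = dim ker((I - K)^*). Since det(I - K) ≠ 0, 1 is not an eigenvalue of K and ker(I - K) = {0}, so we are in the first case: for every y there is a unique x = (I - K)^(-1) y. (Explicitly, by the Woodbury identity, (I - U V^T)^(-1) = I + U (I_2 - G)^(-1) V^T.)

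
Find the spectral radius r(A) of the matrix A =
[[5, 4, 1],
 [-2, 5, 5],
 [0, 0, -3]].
r(A) = sqrt(33) ≈ 5.7446

The eigenvalues of A are the roots of its characteristic polynomial. With M = A (coefficients from the trace, the sum of principal 2x2 minors, and det A):
  p(λ) = det(λ I - M) = λ^3 - 7λ^2 + 3λ + 99.
By the rational root theorem any rational root is an integer divisor of 99. Testing λ = -3: p(-3) = -27 - 63 - 9 + 99 = 0, so λ = -3 is a root. Dividing out (λ + 3) leaves p(λ) = (λ + 3)(λ^2 - 10λ + 33). For λ^2 - 10λ + 33 the discriminant is -32. It is negative, so the roots are the complex-conjugate pair λ = 5 ± (sqrt(32)/2) i ≈ 5 ± 2.8284i. For a conjugate pair the product of the roots equals the constant term, so |λ|^2 = 33 and |λ| = sqrt(33) ≈ 5.7446.
Thus the eigenvalues (to 4 decimals) are 5 ± 2.8284i (modulus 5.7446); -3 (modulus 3). The spectral radius is the largest modulus: r(A) = sqrt(33) ≈ 5.7446. (Cross-check: r(A) ≤ ||A||_2 ≈ 8.2223; equality holds whenever A is normal, though it can also hold for some non-normal A.)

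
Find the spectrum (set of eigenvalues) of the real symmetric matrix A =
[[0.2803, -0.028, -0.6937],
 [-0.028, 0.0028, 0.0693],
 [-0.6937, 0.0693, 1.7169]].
sigma(A) ≈ {0, 2} (0 with multiplicity 2)

A is real symmetric, so its spectrum consists of real eigenvalues. Expanding the characteristic polynomial of the displayed matrix gives
  det(λ I - A) = p(λ) = λ^3 + (-2)λ^2 + (0)λ + (0).
Solving p(λ) = 0 yields eigenvalues ≈ 0, 0, 2. (A is shown rounded to 4 decimals, so these recover the underlying integer eigenvalues to within that precision.)
Verification: the trace of A = 2 equals the sum of eigenvalues 2, and det(A) ≈ 0.0000 matches the eigenvalue product 0.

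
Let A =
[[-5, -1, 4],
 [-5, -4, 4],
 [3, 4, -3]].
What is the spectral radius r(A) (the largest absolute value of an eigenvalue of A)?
r(A) ≈ 10.7786

The eigenvalues of A are the roots of its characteristic polynomial. With M = A (coefficients from the trace, the sum of principal 2x2 minors, and det A):
  p(λ) = det(λ I - M) = λ^3 + 12λ^2 + 14λ + 9.
No integer candidate from the rational root theorem (±divisors of 9) is a root, so the roots are irrational. The cubic discriminant is Δ = -19931 < 0, so there is one real root and a complex-conjugate pair. p(-11) = -24 and p(-10) = 69 have opposite signs, so a root lies in (-11, -10); Newton's method refines it to λ ≈ -10.7786. Dividing out (λ - (-10.7786)) leaves approximately λ^2 + 1.2214λ + 0.835. For λ^2 + 1.2214λ + 0.835 the discriminant is -1.8481. It is negative, so the remaining roots are the complex-conjugate pair λ ≈ -0.6107 ± 0.6797i. Their product equals the constant term, so |λ|^2 ≈ 0.835 and |λ| ≈ 0.9138.
Thus the eigenvalues (to 4 decimals) are -10.7786 (modulus 10.7786); -0.6107 ± 0.6797i (modulus 0.9138). The spectral radius is the largest modulus: r(A) ≈ 10.7786. (Cross-check: r(A) ≤ ||A||_2 ≈ 11.2091; equality holds whenever A is normal, though it can also hold for some non-normal A.)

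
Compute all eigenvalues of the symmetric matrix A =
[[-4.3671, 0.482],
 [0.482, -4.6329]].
sigma(A) ≈ {-5, -4}

A is real symmetric, so its spectrum consists of real eigenvalues. Expanding the characteristic polynomial of the displayed matrix gives
  det(λ I - A) = p(λ) = λ^2 + (9)λ + (20).
Solving p(λ) = 0 yields eigenvalues ≈ -5, -4. (A is shown rounded to 4 decimals, so these recover the underlying integer eigenvalues to within that precision.)
Verification: the trace of A = -9 equals the sum of eigenvalues -9, and det(A) ≈ 20.0000 matches the eigenvalue product 20.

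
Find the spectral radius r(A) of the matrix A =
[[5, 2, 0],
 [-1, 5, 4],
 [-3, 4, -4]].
r(A) ≈ 6.1097

The eigenvalues of A are the roots of its characteristic polynomial. With M = A (coefficients from the trace, the sum of principal 2x2 minors, and det A):
  p(λ) = det(λ I - M) = λ^3 - 6λ^2 - 29λ + 212.
No integer candidate from the rational root theorem (±divisors of 212) is a root, so the roots are irrational. The cubic discriminant is Δ = -238504 < 0, so there is one real root and a complex-conjugate pair. p(-6) = -46 and p(-5) = 82 have opposite signs, so a root lies in (-6, -5); Newton's method refines it to λ ≈ -5.6792. Dividing out (λ - (-5.6792)) leaves approximately λ^2 - 11.6792λ + 37.329. For λ^2 - 11.6792λ + 37.329 the discriminant is -12.9117. It is negative, so the remaining roots are the complex-conjugate pair λ ≈ 5.8396 ± 1.7966i. Their product equals the constant term, so |λ|^2 ≈ 37.329 and |λ| ≈ 6.1097.
Thus the eigenvalues (to 4 decimals) are -5.6792 (modulus 5.6792); 5.8396 ± 1.7966i (modulus 6.1097). The spectral radius is the largest modulus: r(A) ≈ 6.1097. (Cross-check: r(A) ≤ ||A||_2 ≈ 6.9716; equality holds whenever A is normal, though it can also hold for some non-normal A.)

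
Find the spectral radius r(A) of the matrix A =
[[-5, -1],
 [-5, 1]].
r(A) = (4 + sqrt(56))/2 ≈ 5.7417

The eigenvalues of A are the roots of its characteristic polynomial. With M = A (coefficients from the trace and determinant):
  p(λ) = det(λ I - M) = λ^2 + 4λ - 10.
For λ^2 + 4λ - 10 the discriminant is 56. It is nonnegative but not a perfect square, so the roots are real and irrational: λ = (-4 ± sqrt(56))/2 ≈ 1.7417, -5.7417.
Thus the eigenvalues (to 4 decimals) are 1.7417 (modulus 1.7417); -5.7417 (modulus 5.7417). The spectral radius is the largest modulus: r(A) = (4 + sqrt(56))/2 ≈ 5.7417. (Cross-check: r(A) ≤ ||A||_2 ≈ 7.0711; equality holds whenever A is normal, though it can also hold for some non-normal A.)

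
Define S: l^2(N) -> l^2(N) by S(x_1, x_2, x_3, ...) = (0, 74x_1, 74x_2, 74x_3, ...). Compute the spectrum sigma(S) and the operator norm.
sigma(S) = closed disk {z in C : |z| ≤ 74}; ||S|| = 74

Note S = 74·U where U is the unit right shift (U x)_k = x_{k-1} (with x_0 := 0); so ||S|| = 74||U|| and sigma(S) = 74·sigma(U). ||S x||^2 = sum_{k≥1} |74x_k|^2 = 5476||x||^2, so ||S|| = 74 and sigma(S) ⊂ {|z| ≤ 74}. For any |lambda| < 74, the equation (S - lambda I) x = 0 forces x_1 = 0, then 74x_k = lambda x_{k+1} ⇒ x = 0, so S has no eigenvalues. But (S - lambda I) is not surjective for |lambda| < 74: solving (S - lambda I) x = e_1 would require x_n proportional to (lambda/74)^(-n), which is not in l^2. So every |lambda| < 74 lies in the residual spectrum. The boundary |lambda| = 74 is in the approximate point spectrum (the spectrum is closed). Hence sigma(S) is the closed disk of radius 74.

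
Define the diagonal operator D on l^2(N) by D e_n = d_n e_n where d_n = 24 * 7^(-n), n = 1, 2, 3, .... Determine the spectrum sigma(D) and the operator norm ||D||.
sigma(D) = {24 * 7^(-n) : n ≥ 1} ∪ {0}; ||D|| = 24/7

A bounded diagonal operator on l^2 with diagonal entries d_n has spectrum equal to the closure of {d_n : n ≥ 1}: every d_n is an eigenvalue (with eigenvector e_n), so {d_n} ⊂ sigma(D); the spectrum is closed, so its closure is too; and for lambda not in the closure, (D - lambda I) has bounded inverse (the diagonal entries 1/(d_n - lambda) are bounded). For our sequence d_n = 24 * 7^(-n), n = 1, 2, 3, ...:
  - {d_n} = {24 * 7^(-n) : n ≥ 1}; the only limit point is 0
  - closure = {24 * 7^(-n) : n ≥ 1} ∪ {0}
For the norm: a diagonal operator has ||D|| = sup_n |d_n|. Here d_n = 24 * 7^(-n) is positive and decreasing, so sup_n |d_n| = d_1 = 24/7. So ||D|| = 24/7.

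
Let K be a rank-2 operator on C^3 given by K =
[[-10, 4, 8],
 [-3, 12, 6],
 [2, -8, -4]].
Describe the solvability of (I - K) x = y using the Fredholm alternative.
(I - K) is invertible (det(I - K) = -81 ≠ 0), so for every y in C^3 the equation (I - K) x = y has a unique solution.

K has rank 2 and factors as K = U V^T = u1 v1^T + u2 v2^T with u1 = (2, -3, 2), v1 = (-2, -1, 1), u2 = (2, 3, -2), v2 = (-3, 3, 3) (multiplying out reproduces the displayed K). The nonzero eigenvalues of U V^T coincide with those of the 2 x 2 matrix G = V^T U = [[v1·u1, v1·u2], [v2·u1, v2·u2]] = [[1, -9], [-9, -3]], and by the Sylvester determinant identity det(I_3 - U V^T) = det(I_2 - V^T U) = det([[0, 9], [9, 4]]) = (0)(4) - (9)(9) = -81. (Direct check: I - K =
[[11, -4, -8],
 [3, -11, -6],
 [-2, 8, 5]]
has determinant -81.) The finite-dimensional Fredholm alternative says: either (I - K) is invertible, or ker(I - K) ≠ {0} and then range(I - K) = ker((I - K)^*)^⊥, with dim ker(I - K) = dim ker((I - K)^*). Since det(I - K) ≠ 0, 1 is not an eigenvalue of K and ker(I - K) = {0}, so we are in the first case: for every y there is a unique x = (I - K)^(-1) y. (Explicitly, by the Woodbury identity, (I - U V^T)^(-1) = I + U (I_2 - G)^(-1) V^T.)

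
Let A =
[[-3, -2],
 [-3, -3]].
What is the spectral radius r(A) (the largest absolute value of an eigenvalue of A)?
r(A) = (6 + sqrt(24))/2 ≈ 5.4495

The eigenvalues of A are the roots of its characteristic polynomial. With M = A (coefficients from the trace and determinant):
  p(λ) = det(λ I - M) = λ^2 + 6λ + 3.
For λ^2 + 6λ + 3 the discriminant is 24. It is nonnegative but not a perfect square, so the roots are real and irrational: λ = (-6 ± sqrt(24))/2 ≈ -0.5505, -5.4495.
Thus the eigenvalues (to 4 decimals) are -0.5505 (modulus 0.5505); -5.4495 (modulus 5.4495). The spectral radius is the largest modulus: r(A) = (6 + sqrt(24))/2 ≈ 5.4495. (Cross-check: r(A) ≤ ||A||_2 ≈ 5.5414; equality holds whenever A is normal, though it can also hold for some non-normal A.)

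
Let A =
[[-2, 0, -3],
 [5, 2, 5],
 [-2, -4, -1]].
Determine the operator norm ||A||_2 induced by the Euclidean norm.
||A||_2 ≈ 8.7249 (= sqrt(largest eigenvalue of A^T A))

||A||_2 = sigma_max(A) = sqrt(lambda_max(A^T A)). Form the symmetric matrix M = A^T A =
[[33, 18, 33],
 [18, 20, 14],
 [33, 14, 35]].
Its characteristic polynomial (trace, sum of principal 2x2 minors, determinant of M give the coefficients) is
  p(λ) = det(λ I - M) = λ^3 - 88λ^2 + 906λ - 144.
No integer candidate from the rational root theorem (±divisors of 144) is a root, so the roots are irrational. The cubic discriminant is Δ = 3195411552 > 0, so there are three distinct real roots. p(0) = -144 and p(1) = 675 have opposite signs, so a root lies in (0, 1); Newton's method refines it to λ ≈ 0.1615. p(11) = 505 and p(12) = -216 have opposite signs, so a root lies in (11, 12); Newton's method refines it to λ ≈ 11.7155. p(76) = -600 and p(77) = 4399 have opposite signs, so a root lies in (76, 77); Newton's method refines it to λ ≈ 76.1231. Check (Vieta): the three roots sum to 88, matching tr M = 88.
So the eigenvalues of A^T A are ≈ 0.1615, 11.7155, 76.1231 (all ≥ 0, as they must be for A^T A). The largest is λ_max ≈ 76.1231, hence ||A||_2 = sqrt(λ_max) ≈ 8.7249.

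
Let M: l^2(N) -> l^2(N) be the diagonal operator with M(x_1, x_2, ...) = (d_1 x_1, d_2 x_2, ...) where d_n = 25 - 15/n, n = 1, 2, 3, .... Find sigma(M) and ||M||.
sigma(M) = {25 - 15/n : n ≥ 1} ∪ {25}; ||M|| = 25

A bounded diagonal operator on l^2 with diagonal entries d_n has spectrum equal to the closure of {d_n : n ≥ 1}: every d_n is an eigenvalue (with eigenvector e_n), so {d_n} ⊂ sigma(M); the spectrum is closed, so its closure is too; and for lambda not in the closure, (M - lambda I) has bounded inverse (the diagonal entries 1/(d_n - lambda) are bounded). For our sequence d_n = 25 - 15/n, n = 1, 2, 3, ...:
  - {d_n} = {25 - 15/n : n ≥ 1}; the only limit point is 25
  - closure = {25 - 15/n : n ≥ 1} ∪ {25}
For the norm: a diagonal operator has ||M|| = sup_n |d_n|. Here d_n = 25 - 15/n increases monotonically from d_1 = 10 toward 25, with all terms in [10, 25); so sup_n |d_n| = 25 (the supremum is the limit, not attained). So ||M|| = 25.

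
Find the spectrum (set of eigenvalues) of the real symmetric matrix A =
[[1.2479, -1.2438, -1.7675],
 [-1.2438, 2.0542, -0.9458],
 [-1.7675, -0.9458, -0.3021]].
sigma(A) ≈ {-2, 2, 3}

A is real symmetric, so its spectrum consists of real eigenvalues. Expanding the characteristic polynomial of the displayed matrix gives
  det(λ I - A) = p(λ) = λ^3 + (-3)λ^2 + (-4)λ + (12).
Solving p(λ) = 0 yields eigenvalues ≈ -2, 2, 3. (A is shown rounded to 4 decimals, so these recover the underlying integer eigenvalues to within that precision.)
Verification: the trace of A = 3 equals the sum of eigenvalues 3, and det(A) ≈ -11.9993 matches the eigenvalue product -12.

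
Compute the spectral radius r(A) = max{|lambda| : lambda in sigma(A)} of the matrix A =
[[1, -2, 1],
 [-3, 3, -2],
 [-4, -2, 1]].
r(A) ≈ 4.5366

The eigenvalues of A are the roots of its characteristic polynomial. With M = A (coefficients from the trace, the sum of principal 2x2 minors, and det A):
  p(λ) = det(λ I - M) = λ^3 - 5λ^2 + λ + 5.
No integer candidate from the rational root theorem (±divisors of 5) is a root, so the roots are irrational. The cubic discriminant is Δ = 1396 > 0, so there are three distinct real roots. p(-1) = -2 and p(0) = 5 have opposite signs, so a root lies in (-1, 0); Newton's method refines it to λ ≈ -0.8434. p(1) = 2 and p(2) = -5 have opposite signs, so a root lies in (1, 2); Newton's method refines it to λ ≈ 1.3068. p(4) = -7 and p(5) = 10 have opposite signs, so a root lies in (4, 5); Newton's method refines it to λ ≈ 4.5366. Check (Vieta): the three roots sum to 5, matching tr M = 5.
Thus the eigenvalues (to 4 decimals) are -0.8434 (modulus 0.8434); 1.3068 (modulus 1.3068); 4.5366 (modulus 4.5366). The spectral radius is the largest modulus: r(A) ≈ 4.5366. (Cross-check: r(A) ≤ ||A||_2 ≈ 5.3733; equality holds whenever A is normal, though it can also hold for some non-normal A.)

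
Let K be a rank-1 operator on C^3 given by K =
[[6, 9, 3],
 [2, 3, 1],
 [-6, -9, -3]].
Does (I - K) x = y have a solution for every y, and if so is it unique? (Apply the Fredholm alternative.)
(I - K) is invertible (det(I - K) = -5 ≠ 0), so for every y in C^3 the equation (I - K) x = y has a unique solution.

K has rank 1, so it is an outer product K = u v^T: every row of K is a multiple of one row vector. Reading off the entries, u = (-3, -1, 3) and v = (-2, -3, -1) (row i of K equals u_i·v^T). A rank-one matrix u v^T satisfies K u = u (v·u) and kills the (2)-dimensional subspace v^⊥, so its characteristic polynomial is lambda^2 (lambda - v·u) with v·u = tr K = 6. Hence the eigenvalues of I - K are 1 (multiplicity 2) and 1 - (6) = -5, so det(I - K) = -5. (Direct check: I - K =
[[-5, -9, -3],
 [-2, -2, -1],
 [6, 9, 4]]
has determinant -5.) The finite-dimensional Fredholm alternative says: either (I - K) is invertible, or ker(I - K) ≠ {0} and then range(I - K) = ker((I - K)^*)^⊥, with dim ker(I - K) = dim ker((I - K)^*). Since det(I - K) ≠ 0, 1 is not an eigenvalue of K and ker(I - K) = {0}, so we are in the first case: for every y there is a unique x = (I - K)^(-1) y. Explicitly, by the Sherman–Morrison formula, (I - u v^T)^(-1) = I + u v^T/(1 - v·u), i.e. (I - K)^(-1) = I + K/(-5).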